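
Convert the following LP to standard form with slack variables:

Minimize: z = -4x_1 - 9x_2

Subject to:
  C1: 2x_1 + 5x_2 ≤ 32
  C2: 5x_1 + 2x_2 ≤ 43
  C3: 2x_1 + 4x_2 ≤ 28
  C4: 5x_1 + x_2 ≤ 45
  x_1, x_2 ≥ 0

min z = -4x_1 - 9x_2

s.t.
  2x_1 + 5x_2 + s1 = 32
  5x_1 + 2x_2 + s2 = 43
  2x_1 + 4x_2 + s3 = 28
  5x_1 + x_2 + s4 = 45
  x_1, x_2, s1, s2, s3, s4 ≥ 0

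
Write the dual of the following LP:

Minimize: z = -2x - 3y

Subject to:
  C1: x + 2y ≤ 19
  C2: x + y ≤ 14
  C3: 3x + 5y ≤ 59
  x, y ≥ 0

Primal min cᵀx s.t. Ax ≤ b, x ≥ 0  →  Dual max −bᵀy s.t. Aᵀy ≥ −c, y ≥ 0.

Maximize: z = -19y1 - 14y2 - 59y3

Subject to:
  y1 + y2 + 3y3 ≥ 2
  2y1 + y2 + 5y3 ≥ 3
  y1, y2, y3 ≥ 0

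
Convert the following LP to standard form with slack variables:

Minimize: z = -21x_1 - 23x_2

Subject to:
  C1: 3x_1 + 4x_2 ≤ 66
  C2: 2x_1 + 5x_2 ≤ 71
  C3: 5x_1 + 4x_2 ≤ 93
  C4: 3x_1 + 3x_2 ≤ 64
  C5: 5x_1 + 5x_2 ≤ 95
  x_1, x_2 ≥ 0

min z = -21x_1 - 23x_2

s.t.
  3x_1 + 4x_2 + s1 = 66
  2x_1 + 5x_2 + s2 = 71
  5x_1 + 4x_2 + s3 = 93
  3x_1 + 3x_2 + s4 = 64
  5x_1 + 5x_2 + s5 = 95
  x_1, x_2, s1, s2, s3, s4, s5 ≥ 0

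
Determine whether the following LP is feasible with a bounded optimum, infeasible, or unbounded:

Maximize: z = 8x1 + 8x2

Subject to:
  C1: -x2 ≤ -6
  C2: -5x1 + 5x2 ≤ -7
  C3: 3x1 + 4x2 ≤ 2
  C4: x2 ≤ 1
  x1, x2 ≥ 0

Infeasible (no feasible solution exists)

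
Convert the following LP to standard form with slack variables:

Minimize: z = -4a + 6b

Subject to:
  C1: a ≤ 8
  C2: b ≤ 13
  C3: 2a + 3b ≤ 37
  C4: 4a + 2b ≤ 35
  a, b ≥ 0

min z = -4a + 6b

s.t.
  a + s1 = 8
  b + s2 = 13
  2a + 3b + s3 = 37
  4a + 2b + s4 = 35
  a, b, s1, s2, s3, s4 ≥ 0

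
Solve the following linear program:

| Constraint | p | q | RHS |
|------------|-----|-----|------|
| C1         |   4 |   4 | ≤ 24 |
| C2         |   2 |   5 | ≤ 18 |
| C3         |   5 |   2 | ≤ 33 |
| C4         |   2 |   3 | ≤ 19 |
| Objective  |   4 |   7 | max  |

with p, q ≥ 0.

Evaluate the objective at each vertex of the feasible region:
  z(0, 0) = 0
  z(6, 0) = 24
  z(4, 2) = 30  ←
  z(0, 3.6) = 25.2
The maximum is at p = 4, q = 2.

p = 4, q = 2, z = 30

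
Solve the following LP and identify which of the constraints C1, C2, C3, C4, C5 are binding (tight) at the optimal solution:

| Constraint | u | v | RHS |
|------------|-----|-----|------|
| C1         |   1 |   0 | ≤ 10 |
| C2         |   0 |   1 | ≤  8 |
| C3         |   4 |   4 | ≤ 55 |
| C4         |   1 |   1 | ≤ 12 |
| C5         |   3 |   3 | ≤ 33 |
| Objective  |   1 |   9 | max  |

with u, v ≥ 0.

At u = 3, v = 8, compute slack b - a·x for each constraint:
  C1: 10 − 3 = 7  (slack)
  C2: 8 − 8 = 0  (binding)
  C3: 55 − 44 = 11  (slack)
  C4: 12 − 11 = 1  (slack)
  C5: 33 − 33 = 0  (binding)

Optimal: u = 3, v = 8
Binding: C2, C5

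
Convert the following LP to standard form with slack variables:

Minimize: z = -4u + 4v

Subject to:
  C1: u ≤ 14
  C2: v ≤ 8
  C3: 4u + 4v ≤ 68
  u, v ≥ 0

min z = -4u + 4v

s.t.
  u + s1 = 14
  v + s2 = 8
  4u + 4v + s3 = 68
  u, v, s1, s2, s3 ≥ 0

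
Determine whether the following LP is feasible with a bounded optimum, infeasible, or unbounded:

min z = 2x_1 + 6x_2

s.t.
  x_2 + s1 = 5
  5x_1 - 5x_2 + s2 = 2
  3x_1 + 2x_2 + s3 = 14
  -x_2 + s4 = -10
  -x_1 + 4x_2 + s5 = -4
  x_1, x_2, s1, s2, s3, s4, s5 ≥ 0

Infeasible (no feasible solution exists)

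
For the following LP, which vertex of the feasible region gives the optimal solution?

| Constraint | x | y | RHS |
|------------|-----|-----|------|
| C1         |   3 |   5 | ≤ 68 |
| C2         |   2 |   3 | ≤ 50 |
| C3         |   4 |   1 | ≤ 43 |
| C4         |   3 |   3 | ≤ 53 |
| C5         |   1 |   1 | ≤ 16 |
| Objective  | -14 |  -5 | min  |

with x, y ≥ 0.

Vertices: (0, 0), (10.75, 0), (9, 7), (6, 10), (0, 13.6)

Evaluate the objective at each vertex of the feasible region:
  z(0, 0) = 0
  z(10.75, 0) = -150.5
  z(9, 7) = -161  ←
  z(6, 10) = -134
  z(0, 13.6) = -68
The minimum is at x = 9, y = 7.

(9, 7)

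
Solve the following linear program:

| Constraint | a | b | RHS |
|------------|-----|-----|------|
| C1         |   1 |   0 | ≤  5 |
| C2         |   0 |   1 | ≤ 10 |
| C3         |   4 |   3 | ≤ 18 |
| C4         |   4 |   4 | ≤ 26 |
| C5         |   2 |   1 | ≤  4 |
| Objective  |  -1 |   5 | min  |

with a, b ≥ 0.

Evaluate the objective at each vertex of the feasible region:
  z(0, 0) = 0
  z(2, 0) = -2  ←
  z(0, 4) = 20
The minimum is at a = 2, b = 0.

a = 2, b = 0, z = -2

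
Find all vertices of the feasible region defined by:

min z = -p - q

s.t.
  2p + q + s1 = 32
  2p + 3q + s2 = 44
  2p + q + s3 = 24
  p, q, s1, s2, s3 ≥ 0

(0, 0), (12, 0), (7, 10), (0, 14.67)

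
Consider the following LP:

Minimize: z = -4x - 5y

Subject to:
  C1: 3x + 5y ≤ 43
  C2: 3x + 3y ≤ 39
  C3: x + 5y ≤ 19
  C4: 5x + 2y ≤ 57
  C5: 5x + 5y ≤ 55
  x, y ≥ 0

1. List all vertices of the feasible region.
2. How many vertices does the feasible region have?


1. (0, 0), (11, 0), (9, 2), (0, 3.8)
2. 4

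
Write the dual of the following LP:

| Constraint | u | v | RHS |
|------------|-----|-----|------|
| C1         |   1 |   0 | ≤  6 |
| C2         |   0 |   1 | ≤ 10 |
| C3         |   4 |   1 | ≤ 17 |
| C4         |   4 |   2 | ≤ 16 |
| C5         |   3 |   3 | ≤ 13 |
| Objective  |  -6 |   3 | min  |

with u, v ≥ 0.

Primal min cᵀx s.t. Ax ≤ b, x ≥ 0  →  Dual max −bᵀy s.t. Aᵀy ≥ −c, y ≥ 0.

Maximize: z = -6y1 - 10y2 - 17y3 - 16y4 - 13y5

Subject to:
  y1 + 4y3 + 4y4 + 3y5 ≥ 6
  y2 + y3 + 2y4 + 3y5 ≥ -3
  y1, y2, y3, y4, y5 ≥ 0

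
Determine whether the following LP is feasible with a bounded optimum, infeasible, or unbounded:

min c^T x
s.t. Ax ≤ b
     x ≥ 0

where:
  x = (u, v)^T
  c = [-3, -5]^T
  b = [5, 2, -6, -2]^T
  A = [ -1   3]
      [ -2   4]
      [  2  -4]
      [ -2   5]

Infeasible (no feasible solution exists)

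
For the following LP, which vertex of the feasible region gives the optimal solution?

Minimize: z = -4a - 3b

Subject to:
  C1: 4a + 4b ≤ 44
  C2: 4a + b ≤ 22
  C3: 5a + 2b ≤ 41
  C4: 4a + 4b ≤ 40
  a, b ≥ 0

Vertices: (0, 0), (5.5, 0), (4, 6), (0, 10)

Evaluate the objective at each vertex of the feasible region:
  z(0, 0) = 0
  z(5.5, 0) = -22
  z(4, 6) = -34  ←
  z(0, 10) = -30
The minimum is at a = 4, b = 6.

(4, 6)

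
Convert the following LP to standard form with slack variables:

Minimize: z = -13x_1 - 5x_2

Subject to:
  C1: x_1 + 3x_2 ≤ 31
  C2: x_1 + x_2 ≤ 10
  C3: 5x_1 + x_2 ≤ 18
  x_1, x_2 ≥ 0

min z = -13x_1 - 5x_2

s.t.
  x_1 + 3x_2 + s1 = 31
  x_1 + x_2 + s2 = 10
  5x_1 + x_2 + s3 = 18
  x_1, x_2, s1, s2, s3 ≥ 0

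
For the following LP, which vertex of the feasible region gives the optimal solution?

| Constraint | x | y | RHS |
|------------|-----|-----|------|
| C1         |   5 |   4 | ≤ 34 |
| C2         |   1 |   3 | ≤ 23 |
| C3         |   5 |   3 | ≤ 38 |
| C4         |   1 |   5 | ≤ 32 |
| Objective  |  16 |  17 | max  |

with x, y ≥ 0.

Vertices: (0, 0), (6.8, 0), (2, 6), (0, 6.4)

Evaluate the objective at each vertex of the feasible region:
  z(0, 0) = 0
  z(6.8, 0) = 108.8
  z(2, 6) = 134  ←
  z(0, 6.4) = 108.8
The maximum is at x = 2, y = 6.

(2, 6)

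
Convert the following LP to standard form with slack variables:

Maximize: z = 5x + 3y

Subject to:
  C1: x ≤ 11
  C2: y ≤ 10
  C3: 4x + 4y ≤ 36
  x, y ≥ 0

max z = 5x + 3y

s.t.
  x + s1 = 11
  y + s2 = 10
  4x + 4y + s3 = 36
  x, y, s1, s2, s3 ≥ 0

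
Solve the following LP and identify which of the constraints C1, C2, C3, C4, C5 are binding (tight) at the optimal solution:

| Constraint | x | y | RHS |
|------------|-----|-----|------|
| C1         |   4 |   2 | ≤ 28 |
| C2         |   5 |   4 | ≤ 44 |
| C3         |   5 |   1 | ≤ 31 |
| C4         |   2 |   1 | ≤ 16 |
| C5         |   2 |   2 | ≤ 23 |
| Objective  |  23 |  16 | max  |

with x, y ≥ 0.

At x = 4, y = 6, compute slack b - a·x for each constraint:
  C1: 28 − 28 = 0  (binding)
  C2: 44 − 44 = 0  (binding)
  C3: 31 − 26 = 5  (slack)
  C4: 16 − 14 = 2  (slack)
  C5: 23 − 20 = 3  (slack)

Optimal: x = 4, y = 6
Binding: C1, C2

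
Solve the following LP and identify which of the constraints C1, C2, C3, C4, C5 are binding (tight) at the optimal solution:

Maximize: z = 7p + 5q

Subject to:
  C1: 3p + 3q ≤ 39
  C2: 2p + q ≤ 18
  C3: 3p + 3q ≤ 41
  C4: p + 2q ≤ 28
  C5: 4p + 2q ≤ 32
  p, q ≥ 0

At p = 3, q = 10, compute slack b - a·x for each constraint:
  C1: 39 − 39 = 0  (binding)
  C2: 18 − 16 = 2  (slack)
  C3: 41 − 39 = 2  (slack)
  C4: 28 − 23 = 5  (slack)
  C5: 32 − 32 = 0  (binding)

Optimal: p = 3, q = 10
Binding: C1, C5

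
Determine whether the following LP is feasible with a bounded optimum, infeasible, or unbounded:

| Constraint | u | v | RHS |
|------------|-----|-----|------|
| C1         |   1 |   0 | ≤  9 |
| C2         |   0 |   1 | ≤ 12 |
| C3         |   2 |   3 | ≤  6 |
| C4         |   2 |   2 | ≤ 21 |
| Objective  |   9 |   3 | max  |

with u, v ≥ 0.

Feasible with a bounded optimal solution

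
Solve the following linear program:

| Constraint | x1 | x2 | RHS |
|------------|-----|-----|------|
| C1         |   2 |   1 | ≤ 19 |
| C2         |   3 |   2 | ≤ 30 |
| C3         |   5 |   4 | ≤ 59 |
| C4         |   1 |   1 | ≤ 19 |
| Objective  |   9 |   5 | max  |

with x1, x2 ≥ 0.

Evaluate the objective at each vertex of the feasible region:
  z(0, 0) = 0
  z(9.5, 0) = 85.5
  z(8, 3) = 87  ←
  z(1, 13.5) = 76.5
  z(0, 14.75) = 73.75
The maximum is at x1 = 8, x2 = 3.

x1 = 8, x2 = 3, z = 87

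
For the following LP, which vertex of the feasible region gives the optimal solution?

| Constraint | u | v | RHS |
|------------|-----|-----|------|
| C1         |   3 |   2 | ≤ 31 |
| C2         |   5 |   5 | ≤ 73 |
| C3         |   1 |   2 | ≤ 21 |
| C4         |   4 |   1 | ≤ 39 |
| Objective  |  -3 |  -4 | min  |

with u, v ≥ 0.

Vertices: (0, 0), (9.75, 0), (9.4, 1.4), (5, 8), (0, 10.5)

Evaluate the objective at each vertex of the feasible region:
  z(0, 0) = 0
  z(9.75, 0) = -29.25
  z(9.4, 1.4) = -33.8
  z(5, 8) = -47  ←
  z(0, 10.5) = -42
The minimum is at u = 5, v = 8.

(5, 8)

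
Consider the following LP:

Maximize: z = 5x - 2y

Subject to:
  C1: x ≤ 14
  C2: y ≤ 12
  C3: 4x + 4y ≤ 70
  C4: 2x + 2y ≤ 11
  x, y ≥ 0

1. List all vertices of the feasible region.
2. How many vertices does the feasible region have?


1. (0, 0), (5.5, 0), (0, 5.5)
2. 3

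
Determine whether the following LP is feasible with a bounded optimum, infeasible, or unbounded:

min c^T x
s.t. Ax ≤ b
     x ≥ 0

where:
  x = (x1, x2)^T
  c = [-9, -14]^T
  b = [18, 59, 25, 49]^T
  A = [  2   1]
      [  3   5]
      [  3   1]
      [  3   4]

Feasible with a bounded optimal solution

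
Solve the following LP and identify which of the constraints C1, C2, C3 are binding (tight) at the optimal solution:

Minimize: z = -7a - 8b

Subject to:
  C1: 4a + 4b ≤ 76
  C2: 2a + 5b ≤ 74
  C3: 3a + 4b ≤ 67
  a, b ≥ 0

At a = 9, b = 10, compute slack b - a·x for each constraint:
  C1: 76 − 76 = 0  (binding)
  C2: 74 − 68 = 6  (slack)
  C3: 67 − 67 = 0  (binding)

Optimal: a = 9, b = 10
Binding: C1, C3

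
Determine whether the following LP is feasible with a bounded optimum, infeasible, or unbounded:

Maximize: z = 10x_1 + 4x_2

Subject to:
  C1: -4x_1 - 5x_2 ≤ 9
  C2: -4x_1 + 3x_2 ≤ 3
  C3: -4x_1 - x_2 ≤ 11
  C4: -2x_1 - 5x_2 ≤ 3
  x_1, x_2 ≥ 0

Unbounded (objective can increase without bound)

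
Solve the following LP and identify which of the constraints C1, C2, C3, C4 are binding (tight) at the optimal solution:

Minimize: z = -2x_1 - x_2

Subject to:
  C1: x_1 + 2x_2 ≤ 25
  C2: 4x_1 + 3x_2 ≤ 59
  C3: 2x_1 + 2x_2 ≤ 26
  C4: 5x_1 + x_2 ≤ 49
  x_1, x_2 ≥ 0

At x_1 = 9, x_2 = 4, compute slack b - a·x for each constraint:
  C1: 25 − 17 = 8  (slack)
  C2: 59 − 48 = 11  (slack)
  C3: 26 − 26 = 0  (binding)
  C4: 49 − 49 = 0  (binding)

Optimal: x_1 = 9, x_2 = 4
Binding: C3, C4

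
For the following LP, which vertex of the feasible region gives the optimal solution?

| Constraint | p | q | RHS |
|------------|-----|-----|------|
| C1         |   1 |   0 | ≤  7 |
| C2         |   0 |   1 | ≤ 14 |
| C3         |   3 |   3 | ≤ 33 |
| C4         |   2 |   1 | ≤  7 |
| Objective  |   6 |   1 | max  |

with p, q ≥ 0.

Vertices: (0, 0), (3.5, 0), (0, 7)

Evaluate the objective at each vertex of the feasible region:
  z(0, 0) = 0
  z(3.5, 0) = 21  ←
  z(0, 7) = 7
The maximum is at p = 3.5, q = 0.

(3.5, 0)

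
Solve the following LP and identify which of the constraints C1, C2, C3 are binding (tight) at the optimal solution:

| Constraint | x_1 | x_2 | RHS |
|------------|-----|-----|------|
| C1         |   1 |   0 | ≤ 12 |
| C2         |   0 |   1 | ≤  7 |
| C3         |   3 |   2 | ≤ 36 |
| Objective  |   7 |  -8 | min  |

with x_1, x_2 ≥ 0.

At x_1 = 0, x_2 = 7, compute slack b - a·x for each constraint:
  C1: 12 − 0 = 12  (slack)
  C2: 7 − 7 = 0  (binding)
  C3: 36 − 14 = 22  (slack)

Optimal: x_1 = 0, x_2 = 7
Binding: C2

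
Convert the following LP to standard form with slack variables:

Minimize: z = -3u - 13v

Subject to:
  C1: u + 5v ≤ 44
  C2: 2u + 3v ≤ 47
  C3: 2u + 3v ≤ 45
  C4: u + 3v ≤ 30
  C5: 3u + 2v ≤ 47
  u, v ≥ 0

min z = -3u - 13v

s.t.
  u + 5v + s1 = 44
  2u + 3v + s2 = 47
  2u + 3v + s3 = 45
  u + 3v + s4 = 30
  3u + 2v + s5 = 47
  u, v, s1, s2, s3, s4, s5 ≥ 0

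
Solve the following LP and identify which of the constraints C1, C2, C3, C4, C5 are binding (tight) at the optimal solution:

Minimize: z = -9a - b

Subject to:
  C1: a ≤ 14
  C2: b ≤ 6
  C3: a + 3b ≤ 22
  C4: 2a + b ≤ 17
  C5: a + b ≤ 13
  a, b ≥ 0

At a = 8.5, b = 0, compute slack b - a·x for each constraint:
  C1: 14 − 8.5 = 5.5  (slack)
  C2: 6 − 0 = 6  (slack)
  C3: 22 − 8.5 = 13.5  (slack)
  C4: 17 − 17 = 0  (binding)
  C5: 13 − 8.5 = 4.5  (slack)

Optimal: a = 8.5, b = 0
Binding: C4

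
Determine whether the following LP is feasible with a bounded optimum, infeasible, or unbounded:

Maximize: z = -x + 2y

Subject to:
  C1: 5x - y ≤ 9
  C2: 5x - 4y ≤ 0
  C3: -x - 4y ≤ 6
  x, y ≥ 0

Unbounded (objective can increase without bound)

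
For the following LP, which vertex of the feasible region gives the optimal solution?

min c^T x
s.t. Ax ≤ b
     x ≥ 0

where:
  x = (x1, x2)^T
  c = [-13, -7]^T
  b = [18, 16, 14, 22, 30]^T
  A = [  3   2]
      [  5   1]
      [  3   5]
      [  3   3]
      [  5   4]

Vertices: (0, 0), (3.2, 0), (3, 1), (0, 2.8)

Evaluate the objective at each vertex of the feasible region:
  z(0, 0) = 0
  z(3.2, 0) = -41.6
  z(3, 1) = -46  ←
  z(0, 2.8) = -19.6
The minimum is at x1 = 3, x2 = 1.

(3, 1)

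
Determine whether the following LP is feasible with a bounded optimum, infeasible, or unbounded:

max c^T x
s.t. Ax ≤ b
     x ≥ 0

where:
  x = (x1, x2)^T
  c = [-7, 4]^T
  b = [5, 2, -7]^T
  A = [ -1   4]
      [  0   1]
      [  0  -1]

Infeasible (no feasible solution exists)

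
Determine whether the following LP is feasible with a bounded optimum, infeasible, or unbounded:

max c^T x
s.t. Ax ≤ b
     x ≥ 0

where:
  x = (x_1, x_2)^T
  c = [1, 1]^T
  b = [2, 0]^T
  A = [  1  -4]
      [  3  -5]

Unbounded (objective can increase without bound)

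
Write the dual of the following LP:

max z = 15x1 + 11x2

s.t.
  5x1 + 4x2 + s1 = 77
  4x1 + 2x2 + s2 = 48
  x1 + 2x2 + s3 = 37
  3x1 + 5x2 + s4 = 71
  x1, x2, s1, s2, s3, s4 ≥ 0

Primal max cᵀx s.t. Ax ≤ b, x ≥ 0  →  Dual min bᵀy s.t. Aᵀy ≥ c, y ≥ 0.

Minimize: z = 77y1 + 48y2 + 37y3 + 71y4

Subject to:
  5y1 + 4y2 + y3 + 3y4 ≥ 15
  4y1 + 2y2 + 2y3 + 5y4 ≥ 11
  y1, y2, y3, y4 ≥ 0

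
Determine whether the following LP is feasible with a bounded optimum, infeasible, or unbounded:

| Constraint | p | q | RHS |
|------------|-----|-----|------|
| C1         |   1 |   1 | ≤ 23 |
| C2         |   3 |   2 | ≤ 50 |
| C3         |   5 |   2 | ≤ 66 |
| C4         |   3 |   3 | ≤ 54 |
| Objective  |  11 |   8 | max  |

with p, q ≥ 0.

Feasible with a bounded optimal solution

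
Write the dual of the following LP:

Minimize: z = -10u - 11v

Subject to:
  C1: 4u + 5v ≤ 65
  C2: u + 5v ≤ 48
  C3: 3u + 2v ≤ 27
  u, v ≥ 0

Primal min cᵀx s.t. Ax ≤ b, x ≥ 0  →  Dual max −bᵀy s.t. Aᵀy ≥ −c, y ≥ 0.

Maximize: z = -65y1 - 48y2 - 27y3

Subject to:
  4y1 + y2 + 3y3 ≥ 10
  5y1 + 5y2 + 2y3 ≥ 11
  y1, y2, y3 ≥ 0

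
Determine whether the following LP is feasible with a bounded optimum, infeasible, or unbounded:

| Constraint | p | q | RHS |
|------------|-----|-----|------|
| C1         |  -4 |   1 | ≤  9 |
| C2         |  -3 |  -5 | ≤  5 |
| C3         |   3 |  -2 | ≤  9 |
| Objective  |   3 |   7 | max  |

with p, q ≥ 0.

Unbounded (objective can increase without bound)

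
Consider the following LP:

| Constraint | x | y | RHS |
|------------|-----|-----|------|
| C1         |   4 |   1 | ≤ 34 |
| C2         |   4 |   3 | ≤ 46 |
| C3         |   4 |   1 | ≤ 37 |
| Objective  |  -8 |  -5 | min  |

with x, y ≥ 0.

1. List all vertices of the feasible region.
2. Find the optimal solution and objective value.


1. (0, 0), (8.5, 0), (7, 6), (0, 15.33)
2. x = 7, y = 6, z = -86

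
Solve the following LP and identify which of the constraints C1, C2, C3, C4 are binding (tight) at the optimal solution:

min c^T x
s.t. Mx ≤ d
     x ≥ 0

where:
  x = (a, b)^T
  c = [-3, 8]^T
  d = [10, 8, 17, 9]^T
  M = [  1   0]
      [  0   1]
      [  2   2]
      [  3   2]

At a = 3, b = 0, compute slack b - a·x for each constraint:
  C1: 10 − 3 = 7  (slack)
  C2: 8 − 0 = 8  (slack)
  C3: 17 − 6 = 11  (slack)
  C4: 9 − 9 = 0  (binding)

Optimal: a = 3, b = 0
Binding: C4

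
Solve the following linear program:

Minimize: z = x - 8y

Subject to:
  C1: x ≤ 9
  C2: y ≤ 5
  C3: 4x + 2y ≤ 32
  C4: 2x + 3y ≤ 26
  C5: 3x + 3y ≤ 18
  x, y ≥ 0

Evaluate the objective at each vertex of the feasible region:
  z(0, 0) = 0
  z(6, 0) = 6
  z(1, 5) = -39
  z(0, 5) = -40  ←
The minimum is at x = 0, y = 5.

x = 0, y = 5, z = -40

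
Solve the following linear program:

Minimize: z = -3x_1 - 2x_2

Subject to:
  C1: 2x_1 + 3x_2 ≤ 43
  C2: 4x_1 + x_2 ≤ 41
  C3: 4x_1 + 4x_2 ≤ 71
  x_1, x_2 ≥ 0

Evaluate the objective at each vertex of the feasible region:
  z(0, 0) = 0
  z(10.25, 0) = -30.75
  z(8, 9) = -42  ←
  z(0, 14.33) = -28.67
The minimum is at x_1 = 8, x_2 = 9.

x_1 = 8, x_2 = 9, z = -42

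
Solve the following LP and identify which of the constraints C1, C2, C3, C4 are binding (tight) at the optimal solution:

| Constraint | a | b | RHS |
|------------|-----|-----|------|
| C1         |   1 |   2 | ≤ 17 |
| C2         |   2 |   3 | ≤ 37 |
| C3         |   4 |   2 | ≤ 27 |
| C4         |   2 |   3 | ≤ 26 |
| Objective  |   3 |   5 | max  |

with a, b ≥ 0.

At a = 1, b = 8, compute slack b - a·x for each constraint:
  C1: 17 − 17 = 0  (binding)
  C2: 37 − 26 = 11  (slack)
  C3: 27 − 20 = 7  (slack)
  C4: 26 − 26 = 0  (binding)

Optimal: a = 1, b = 8
Binding: C1, C4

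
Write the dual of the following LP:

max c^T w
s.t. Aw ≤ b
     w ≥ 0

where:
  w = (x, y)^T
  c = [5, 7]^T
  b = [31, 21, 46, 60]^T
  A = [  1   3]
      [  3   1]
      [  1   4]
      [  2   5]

Primal max cᵀx s.t. Ax ≤ b, x ≥ 0  →  Dual min bᵀy s.t. Aᵀy ≥ c, y ≥ 0.

Minimize: z = 31y1 + 21y2 + 46y3 + 60y4

Subject to:
  y1 + 3y2 + y3 + 2y4 ≥ 5
  3y1 + y2 + 4y3 + 5y4 ≥ 7
  y1, y2, y3, y4 ≥ 0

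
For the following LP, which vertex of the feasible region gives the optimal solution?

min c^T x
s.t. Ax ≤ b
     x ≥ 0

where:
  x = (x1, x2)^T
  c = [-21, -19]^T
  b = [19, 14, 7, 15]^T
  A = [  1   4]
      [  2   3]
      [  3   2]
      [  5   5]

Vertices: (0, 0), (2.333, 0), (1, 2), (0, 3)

Evaluate the objective at each vertex of the feasible region:
  z(0, 0) = 0
  z(2.333, 0) = -49
  z(1, 2) = -59  ←
  z(0, 3) = -57
The minimum is at x1 = 1, x2 = 2.

(1, 2)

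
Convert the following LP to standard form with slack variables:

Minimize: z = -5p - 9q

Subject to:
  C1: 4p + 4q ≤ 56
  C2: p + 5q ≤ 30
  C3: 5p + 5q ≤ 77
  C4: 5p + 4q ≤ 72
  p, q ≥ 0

min z = -5p - 9q

s.t.
  4p + 4q + s1 = 56
  p + 5q + s2 = 30
  5p + 5q + s3 = 77
  5p + 4q + s4 = 72
  p, q, s1, s2, s3, s4 ≥ 0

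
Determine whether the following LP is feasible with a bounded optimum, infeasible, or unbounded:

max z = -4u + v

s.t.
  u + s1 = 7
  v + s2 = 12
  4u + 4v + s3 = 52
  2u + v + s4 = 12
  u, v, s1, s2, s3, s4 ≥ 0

Feasible with a bounded optimal solution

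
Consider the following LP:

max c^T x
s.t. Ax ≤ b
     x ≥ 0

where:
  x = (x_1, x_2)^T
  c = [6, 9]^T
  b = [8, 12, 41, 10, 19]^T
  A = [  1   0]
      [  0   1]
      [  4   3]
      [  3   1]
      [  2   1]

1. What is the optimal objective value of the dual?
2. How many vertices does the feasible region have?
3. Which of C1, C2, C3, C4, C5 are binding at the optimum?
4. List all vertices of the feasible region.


1. 90
2. 3
3. C4
4. (0, 0), (3.333, 0), (0, 10)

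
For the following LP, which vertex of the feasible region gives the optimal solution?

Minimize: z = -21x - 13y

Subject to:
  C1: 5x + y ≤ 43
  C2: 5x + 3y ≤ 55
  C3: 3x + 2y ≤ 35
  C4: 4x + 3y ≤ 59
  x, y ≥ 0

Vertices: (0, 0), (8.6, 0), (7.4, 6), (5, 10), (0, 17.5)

Evaluate the objective at each vertex of the feasible region:
  z(0, 0) = 0
  z(8.6, 0) = -180.6
  z(7.4, 6) = -233.4
  z(5, 10) = -235  ←
  z(0, 17.5) = -227.5
The minimum is at x = 5, y = 10.

(5, 10)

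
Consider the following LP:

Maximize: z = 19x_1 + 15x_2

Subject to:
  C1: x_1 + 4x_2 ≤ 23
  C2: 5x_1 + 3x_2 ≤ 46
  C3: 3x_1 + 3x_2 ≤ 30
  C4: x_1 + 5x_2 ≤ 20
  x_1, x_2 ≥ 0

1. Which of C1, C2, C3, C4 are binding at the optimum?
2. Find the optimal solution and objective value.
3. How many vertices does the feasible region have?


1. C2, C3
2. x_1 = 8, x_2 = 2, z = 182
3. 5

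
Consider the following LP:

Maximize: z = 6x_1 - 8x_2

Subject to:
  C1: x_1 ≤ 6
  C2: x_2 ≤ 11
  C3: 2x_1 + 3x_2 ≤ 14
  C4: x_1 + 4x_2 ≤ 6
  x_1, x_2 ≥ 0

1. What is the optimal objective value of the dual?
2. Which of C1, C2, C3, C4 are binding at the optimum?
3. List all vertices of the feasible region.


1. 36
2. C1, C4
3. (0, 0), (6, 0), (0, 1.5)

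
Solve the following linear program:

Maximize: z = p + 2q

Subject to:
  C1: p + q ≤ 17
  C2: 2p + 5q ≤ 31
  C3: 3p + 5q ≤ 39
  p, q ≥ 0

Evaluate the objective at each vertex of the feasible region:
  z(0, 0) = 0
  z(13, 0) = 13
  z(8, 3) = 14  ←
  z(0, 6.2) = 12.4
The maximum is at p = 8, q = 3.

p = 8, q = 3, z = 14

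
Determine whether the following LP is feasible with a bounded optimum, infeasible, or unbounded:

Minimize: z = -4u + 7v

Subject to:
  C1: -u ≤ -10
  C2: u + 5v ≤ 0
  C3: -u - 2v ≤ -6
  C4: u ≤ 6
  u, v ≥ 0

Infeasible (no feasible solution exists)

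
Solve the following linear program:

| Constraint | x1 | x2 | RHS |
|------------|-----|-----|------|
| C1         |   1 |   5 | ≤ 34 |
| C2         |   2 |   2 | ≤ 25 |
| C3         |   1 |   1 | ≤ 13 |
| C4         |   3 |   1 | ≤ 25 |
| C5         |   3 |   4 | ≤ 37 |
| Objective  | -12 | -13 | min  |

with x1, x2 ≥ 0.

Evaluate the objective at each vertex of the feasible region:
  z(0, 0) = 0
  z(8.333, 0) = -100
  z(7, 4) = -136  ←
  z(4.455, 5.909) = -130.3
  z(0, 6.8) = -88.4
The minimum is at x1 = 7, x2 = 4.

x1 = 7, x2 = 4, z = -136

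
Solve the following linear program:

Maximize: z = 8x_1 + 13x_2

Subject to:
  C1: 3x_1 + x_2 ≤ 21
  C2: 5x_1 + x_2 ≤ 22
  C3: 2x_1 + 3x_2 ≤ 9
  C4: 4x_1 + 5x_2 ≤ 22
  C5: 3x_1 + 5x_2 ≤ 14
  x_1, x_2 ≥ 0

Evaluate the objective at each vertex of the feasible region:
  z(0, 0) = 0
  z(4.4, 0) = 35.2
  z(4.385, 0.07692) = 36.08
  z(3, 1) = 37  ←
  z(0, 2.8) = 36.4
The maximum is at x_1 = 3, x_2 = 1.

x_1 = 3, x_2 = 1, z = 37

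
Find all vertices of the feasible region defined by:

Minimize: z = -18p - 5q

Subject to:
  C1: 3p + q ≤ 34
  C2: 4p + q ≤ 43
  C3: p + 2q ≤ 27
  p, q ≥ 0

(0, 0), (10.75, 0), (9, 7), (8.2, 9.4), (0, 13.5)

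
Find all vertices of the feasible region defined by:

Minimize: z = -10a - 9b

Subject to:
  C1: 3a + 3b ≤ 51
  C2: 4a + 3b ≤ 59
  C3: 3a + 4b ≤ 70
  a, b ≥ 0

(0, 0), (14.75, 0), (8, 9), (0, 17)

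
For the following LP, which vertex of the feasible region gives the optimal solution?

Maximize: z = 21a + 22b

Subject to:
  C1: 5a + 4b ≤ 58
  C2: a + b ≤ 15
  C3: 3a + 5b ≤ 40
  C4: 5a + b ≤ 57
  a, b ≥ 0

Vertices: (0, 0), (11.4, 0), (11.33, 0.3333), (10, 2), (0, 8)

Evaluate the objective at each vertex of the feasible region:
  z(0, 0) = 0
  z(11.4, 0) = 239.4
  z(11.33, 0.3333) = 245.3
  z(10, 2) = 254  ←
  z(0, 8) = 176
The maximum is at a = 10, b = 2.

(10, 2)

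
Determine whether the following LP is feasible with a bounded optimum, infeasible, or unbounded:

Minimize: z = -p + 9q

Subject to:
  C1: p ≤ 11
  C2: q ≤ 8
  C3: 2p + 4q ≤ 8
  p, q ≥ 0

Feasible with a bounded optimal solution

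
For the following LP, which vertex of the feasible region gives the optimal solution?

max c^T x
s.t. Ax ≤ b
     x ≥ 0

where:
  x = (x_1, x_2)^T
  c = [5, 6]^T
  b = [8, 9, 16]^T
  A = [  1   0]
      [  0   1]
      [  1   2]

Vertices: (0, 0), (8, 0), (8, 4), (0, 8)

Evaluate the objective at each vertex of the feasible region:
  z(0, 0) = 0
  z(8, 0) = 40
  z(8, 4) = 64  ←
  z(0, 8) = 48
The maximum is at x_1 = 8, x_2 = 4.

(8, 4)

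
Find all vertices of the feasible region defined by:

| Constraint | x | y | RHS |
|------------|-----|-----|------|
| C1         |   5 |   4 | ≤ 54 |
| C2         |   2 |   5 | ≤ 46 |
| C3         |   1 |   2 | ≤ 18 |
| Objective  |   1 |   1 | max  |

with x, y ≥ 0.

(0, 0), (10.8, 0), (6, 6), (0, 9)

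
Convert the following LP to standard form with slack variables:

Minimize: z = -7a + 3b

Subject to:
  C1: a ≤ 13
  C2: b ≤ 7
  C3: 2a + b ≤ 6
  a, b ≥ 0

min z = -7a + 3b

s.t.
  a + s1 = 13
  b + s2 = 7
  2a + b + s3 = 6
  a, b, s1, s2, s3 ≥ 0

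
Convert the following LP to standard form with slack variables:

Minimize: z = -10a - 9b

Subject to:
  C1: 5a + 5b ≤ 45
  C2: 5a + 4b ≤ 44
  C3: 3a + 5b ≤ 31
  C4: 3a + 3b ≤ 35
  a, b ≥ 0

min z = -10a - 9b

s.t.
  5a + 5b + s1 = 45
  5a + 4b + s2 = 44
  3a + 5b + s3 = 31
  3a + 3b + s4 = 35
  a, b, s1, s2, s3, s4 ≥ 0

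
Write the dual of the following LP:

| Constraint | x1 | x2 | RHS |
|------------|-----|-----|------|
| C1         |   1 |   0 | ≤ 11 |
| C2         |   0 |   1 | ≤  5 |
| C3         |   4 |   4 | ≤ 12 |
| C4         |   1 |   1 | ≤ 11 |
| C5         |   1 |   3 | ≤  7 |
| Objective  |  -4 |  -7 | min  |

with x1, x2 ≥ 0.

Primal min cᵀx s.t. Ax ≤ b, x ≥ 0  →  Dual max −bᵀy s.t. Aᵀy ≥ −c, y ≥ 0.

Maximize: z = -11y1 - 5y2 - 12y3 - 11y4 - 7y5

Subject to:
  y1 + 4y3 + y4 + y5 ≥ 4
  y2 + 4y3 + y4 + 3y5 ≥ 7
  y1, y2, y3, y4, y5 ≥ 0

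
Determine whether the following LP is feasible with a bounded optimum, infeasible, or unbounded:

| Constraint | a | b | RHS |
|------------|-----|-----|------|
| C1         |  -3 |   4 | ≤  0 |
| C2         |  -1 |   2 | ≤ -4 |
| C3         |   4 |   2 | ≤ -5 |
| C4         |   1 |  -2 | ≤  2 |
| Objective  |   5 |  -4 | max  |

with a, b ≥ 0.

Infeasible (no feasible solution exists)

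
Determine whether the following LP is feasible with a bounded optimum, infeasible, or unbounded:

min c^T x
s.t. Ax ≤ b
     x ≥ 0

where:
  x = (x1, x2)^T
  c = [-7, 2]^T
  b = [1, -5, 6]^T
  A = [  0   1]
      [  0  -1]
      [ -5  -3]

Infeasible (no feasible solution exists)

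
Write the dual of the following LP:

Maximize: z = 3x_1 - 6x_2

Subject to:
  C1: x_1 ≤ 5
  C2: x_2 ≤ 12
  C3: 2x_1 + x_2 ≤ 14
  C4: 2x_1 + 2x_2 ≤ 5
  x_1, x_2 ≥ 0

Primal max cᵀx s.t. Ax ≤ b, x ≥ 0  →  Dual min bᵀy s.t. Aᵀy ≥ c, y ≥ 0.

Minimize: z = 5y1 + 12y2 + 14y3 + 5y4

Subject to:
  y1 + 2y3 + 2y4 ≥ 3
  y2 + y3 + 2y4 ≥ -6
  y1, y2, y3, y4 ≥ 0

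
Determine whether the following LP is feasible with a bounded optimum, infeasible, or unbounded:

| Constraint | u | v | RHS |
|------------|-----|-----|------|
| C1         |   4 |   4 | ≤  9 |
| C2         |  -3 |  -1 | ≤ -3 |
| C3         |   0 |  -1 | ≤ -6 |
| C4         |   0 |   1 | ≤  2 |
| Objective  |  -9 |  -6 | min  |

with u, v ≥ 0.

Infeasible (no feasible solution exists)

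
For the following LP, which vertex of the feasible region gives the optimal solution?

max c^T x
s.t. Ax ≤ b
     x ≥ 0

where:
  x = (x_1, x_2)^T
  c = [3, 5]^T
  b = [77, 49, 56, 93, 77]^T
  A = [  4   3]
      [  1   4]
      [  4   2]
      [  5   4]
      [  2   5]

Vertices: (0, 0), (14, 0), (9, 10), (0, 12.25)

Evaluate the objective at each vertex of the feasible region:
  z(0, 0) = 0
  z(14, 0) = 42
  z(9, 10) = 77  ←
  z(0, 12.25) = 61.25
The maximum is at x_1 = 9, x_2 = 10.

(9, 10)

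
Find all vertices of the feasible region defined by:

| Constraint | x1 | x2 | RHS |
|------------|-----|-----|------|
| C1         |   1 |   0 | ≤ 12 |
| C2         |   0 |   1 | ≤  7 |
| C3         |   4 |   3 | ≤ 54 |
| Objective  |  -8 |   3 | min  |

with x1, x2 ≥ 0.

(0, 0), (12, 0), (12, 2), (8.25, 7), (0, 7)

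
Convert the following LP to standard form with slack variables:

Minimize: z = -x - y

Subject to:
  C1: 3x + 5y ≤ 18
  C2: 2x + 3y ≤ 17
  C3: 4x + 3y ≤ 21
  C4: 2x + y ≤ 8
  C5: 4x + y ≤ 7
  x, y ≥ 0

min z = -x - y

s.t.
  3x + 5y + s1 = 18
  2x + 3y + s2 = 17
  4x + 3y + s3 = 21
  2x + y + s4 = 8
  4x + y + s5 = 7
  x, y, s1, s2, s3, s4, s5 ≥ 0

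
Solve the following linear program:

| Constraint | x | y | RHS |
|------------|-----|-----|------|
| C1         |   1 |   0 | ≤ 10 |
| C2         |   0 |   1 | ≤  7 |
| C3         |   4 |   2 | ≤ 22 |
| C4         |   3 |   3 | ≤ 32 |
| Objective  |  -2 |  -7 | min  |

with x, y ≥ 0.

Evaluate the objective at each vertex of the feasible region:
  z(0, 0) = 0
  z(5.5, 0) = -11
  z(2, 7) = -53  ←
  z(0, 7) = -49
The minimum is at x = 2, y = 7.

x = 2, y = 7, z = -53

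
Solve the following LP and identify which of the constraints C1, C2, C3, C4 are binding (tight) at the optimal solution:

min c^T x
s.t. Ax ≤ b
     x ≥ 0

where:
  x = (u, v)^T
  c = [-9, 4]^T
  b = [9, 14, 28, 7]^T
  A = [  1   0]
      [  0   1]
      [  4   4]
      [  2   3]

At u = 3.5, v = 0, compute slack b - a·x for each constraint:
  C1: 9 − 3.5 = 5.5  (slack)
  C2: 14 − 0 = 14  (slack)
  C3: 28 − 14 = 14  (slack)
  C4: 7 − 7 = 0  (binding)

Optimal: u = 3.5, v = 0
Binding: C4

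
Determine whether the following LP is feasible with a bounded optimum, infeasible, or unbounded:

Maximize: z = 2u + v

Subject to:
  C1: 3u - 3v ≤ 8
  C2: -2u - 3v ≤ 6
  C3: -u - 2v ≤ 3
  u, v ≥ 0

Unbounded (objective can increase without bound)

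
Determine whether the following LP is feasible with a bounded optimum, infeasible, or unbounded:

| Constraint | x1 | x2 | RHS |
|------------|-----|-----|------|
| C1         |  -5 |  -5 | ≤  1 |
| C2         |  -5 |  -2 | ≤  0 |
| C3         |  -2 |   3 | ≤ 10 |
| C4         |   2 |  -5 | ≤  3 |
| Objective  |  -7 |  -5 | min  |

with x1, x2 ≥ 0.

Unbounded (objective can decrease without bound)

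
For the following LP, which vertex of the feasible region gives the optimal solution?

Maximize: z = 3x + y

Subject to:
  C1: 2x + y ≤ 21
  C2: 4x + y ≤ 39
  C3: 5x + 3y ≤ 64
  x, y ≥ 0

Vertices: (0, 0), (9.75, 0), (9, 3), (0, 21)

Evaluate the objective at each vertex of the feasible region:
  z(0, 0) = 0
  z(9.75, 0) = 29.25
  z(9, 3) = 30  ←
  z(0, 21) = 21
The maximum is at x = 9, y = 3.

(9, 3)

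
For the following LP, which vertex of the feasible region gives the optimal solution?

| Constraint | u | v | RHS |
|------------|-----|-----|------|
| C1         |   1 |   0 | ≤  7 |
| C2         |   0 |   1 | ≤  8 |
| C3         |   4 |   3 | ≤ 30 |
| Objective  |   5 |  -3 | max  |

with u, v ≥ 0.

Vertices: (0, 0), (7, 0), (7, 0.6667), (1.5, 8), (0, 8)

Evaluate the objective at each vertex of the feasible region:
  z(0, 0) = 0
  z(7, 0) = 35  ←
  z(7, 0.6667) = 33
  z(1.5, 8) = -16.5
  z(0, 8) = -24
The maximum is at u = 7, v = 0.

(7, 0)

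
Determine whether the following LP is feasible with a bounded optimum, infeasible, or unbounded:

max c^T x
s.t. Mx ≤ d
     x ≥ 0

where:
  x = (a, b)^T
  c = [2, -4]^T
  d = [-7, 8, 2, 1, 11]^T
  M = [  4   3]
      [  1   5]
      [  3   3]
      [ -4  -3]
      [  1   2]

Infeasible (no feasible solution exists)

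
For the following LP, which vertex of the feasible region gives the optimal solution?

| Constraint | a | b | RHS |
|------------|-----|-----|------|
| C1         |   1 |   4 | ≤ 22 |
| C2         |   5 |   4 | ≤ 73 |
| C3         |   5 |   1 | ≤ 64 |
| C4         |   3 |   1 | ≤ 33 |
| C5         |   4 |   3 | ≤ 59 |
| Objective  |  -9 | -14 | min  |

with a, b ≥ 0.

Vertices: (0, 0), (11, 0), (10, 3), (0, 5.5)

Evaluate the objective at each vertex of the feasible region:
  z(0, 0) = 0
  z(11, 0) = -99
  z(10, 3) = -132  ←
  z(0, 5.5) = -77
The minimum is at a = 10, b = 3.

(10, 3)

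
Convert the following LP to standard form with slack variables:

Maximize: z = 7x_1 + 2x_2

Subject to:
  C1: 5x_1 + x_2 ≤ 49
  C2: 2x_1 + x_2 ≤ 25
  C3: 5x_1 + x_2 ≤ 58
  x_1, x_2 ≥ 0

max z = 7x_1 + 2x_2

s.t.
  5x_1 + x_2 + s1 = 49
  2x_1 + x_2 + s2 = 25
  5x_1 + x_2 + s3 = 58
  x_1, x_2, s1, s2, s3 ≥ 0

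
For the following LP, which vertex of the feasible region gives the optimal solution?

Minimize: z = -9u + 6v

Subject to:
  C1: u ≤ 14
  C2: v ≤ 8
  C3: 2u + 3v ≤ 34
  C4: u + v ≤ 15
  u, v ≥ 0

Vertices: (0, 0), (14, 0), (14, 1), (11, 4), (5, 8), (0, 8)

Evaluate the objective at each vertex of the feasible region:
  z(0, 0) = 0
  z(14, 0) = -126  ←
  z(14, 1) = -120
  z(11, 4) = -75
  z(5, 8) = 3
  z(0, 8) = 48
The minimum is at u = 14, v = 0.

(14, 0)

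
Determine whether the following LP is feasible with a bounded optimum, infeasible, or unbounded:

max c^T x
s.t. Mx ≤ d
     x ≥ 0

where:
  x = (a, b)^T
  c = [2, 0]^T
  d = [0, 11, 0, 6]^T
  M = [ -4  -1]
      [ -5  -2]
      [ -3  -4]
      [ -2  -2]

Unbounded (objective can increase without bound)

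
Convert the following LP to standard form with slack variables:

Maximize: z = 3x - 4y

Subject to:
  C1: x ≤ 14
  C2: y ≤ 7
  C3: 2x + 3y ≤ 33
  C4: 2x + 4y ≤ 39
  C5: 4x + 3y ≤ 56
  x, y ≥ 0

max z = 3x - 4y

s.t.
  x + s1 = 14
  y + s2 = 7
  2x + 3y + s3 = 33
  2x + 4y + s4 = 39
  4x + 3y + s5 = 56
  x, y, s1, s2, s3, s4, s5 ≥ 0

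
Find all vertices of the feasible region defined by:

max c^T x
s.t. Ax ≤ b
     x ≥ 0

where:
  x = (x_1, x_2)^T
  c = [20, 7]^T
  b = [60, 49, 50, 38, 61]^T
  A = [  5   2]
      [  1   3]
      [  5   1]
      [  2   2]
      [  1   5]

(0, 0), (10, 0), (8, 10), (7.739, 10.65), (0, 12.2)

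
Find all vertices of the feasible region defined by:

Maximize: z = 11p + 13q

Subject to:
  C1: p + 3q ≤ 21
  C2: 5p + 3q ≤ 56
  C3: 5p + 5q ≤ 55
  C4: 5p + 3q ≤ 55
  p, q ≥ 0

(0, 0), (11, 0), (6, 5), (0, 7)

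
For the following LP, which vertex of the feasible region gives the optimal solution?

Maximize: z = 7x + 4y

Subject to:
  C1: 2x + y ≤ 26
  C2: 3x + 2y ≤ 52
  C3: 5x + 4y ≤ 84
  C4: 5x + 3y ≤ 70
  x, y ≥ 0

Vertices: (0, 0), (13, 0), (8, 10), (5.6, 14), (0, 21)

Evaluate the objective at each vertex of the feasible region:
  z(0, 0) = 0
  z(13, 0) = 91
  z(8, 10) = 96  ←
  z(5.6, 14) = 95.2
  z(0, 21) = 84
The maximum is at x = 8, y = 10.

(8, 10)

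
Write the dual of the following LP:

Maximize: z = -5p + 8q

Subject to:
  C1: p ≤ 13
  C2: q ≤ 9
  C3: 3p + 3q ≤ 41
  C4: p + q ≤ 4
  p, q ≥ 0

Primal max cᵀx s.t. Ax ≤ b, x ≥ 0  →  Dual min bᵀy s.t. Aᵀy ≥ c, y ≥ 0.

Minimize: z = 13y1 + 9y2 + 41y3 + 4y4

Subject to:
  y1 + 3y3 + y4 ≥ -5
  y2 + 3y3 + y4 ≥ 8
  y1, y2, y3, y4 ≥ 0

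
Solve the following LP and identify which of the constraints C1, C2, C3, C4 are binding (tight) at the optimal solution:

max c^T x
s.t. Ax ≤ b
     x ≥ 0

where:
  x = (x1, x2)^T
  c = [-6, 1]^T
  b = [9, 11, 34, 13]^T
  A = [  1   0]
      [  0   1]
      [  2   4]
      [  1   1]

At x1 = 0, x2 = 8.5, compute slack b - a·x for each constraint:
  C1: 9 − 0 = 9  (slack)
  C2: 11 − 8.5 = 2.5  (slack)
  C3: 34 − 34 = 0  (binding)
  C4: 13 − 8.5 = 4.5  (slack)

Optimal: x1 = 0, x2 = 8.5
Binding: C3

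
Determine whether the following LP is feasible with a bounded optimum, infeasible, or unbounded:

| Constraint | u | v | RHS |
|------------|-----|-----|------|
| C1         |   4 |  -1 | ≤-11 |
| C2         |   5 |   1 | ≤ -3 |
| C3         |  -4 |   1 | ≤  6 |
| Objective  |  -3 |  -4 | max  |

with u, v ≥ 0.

Infeasible (no feasible solution exists)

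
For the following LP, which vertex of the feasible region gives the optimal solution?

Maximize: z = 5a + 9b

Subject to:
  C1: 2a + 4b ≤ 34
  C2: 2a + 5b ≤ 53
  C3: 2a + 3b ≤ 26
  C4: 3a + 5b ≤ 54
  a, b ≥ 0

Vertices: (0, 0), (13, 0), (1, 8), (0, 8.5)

Evaluate the objective at each vertex of the feasible region:
  z(0, 0) = 0
  z(13, 0) = 65
  z(1, 8) = 77  ←
  z(0, 8.5) = 76.5
The maximum is at a = 1, b = 8.

(1, 8)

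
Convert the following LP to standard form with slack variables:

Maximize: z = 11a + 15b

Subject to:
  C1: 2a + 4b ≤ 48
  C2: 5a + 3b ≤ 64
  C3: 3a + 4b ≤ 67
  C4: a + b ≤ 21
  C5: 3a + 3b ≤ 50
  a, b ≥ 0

max z = 11a + 15b

s.t.
  2a + 4b + s1 = 48
  5a + 3b + s2 = 64
  3a + 4b + s3 = 67
  a + b + s4 = 21
  3a + 3b + s5 = 50
  a, b, s1, s2, s3, s4, s5 ≥ 0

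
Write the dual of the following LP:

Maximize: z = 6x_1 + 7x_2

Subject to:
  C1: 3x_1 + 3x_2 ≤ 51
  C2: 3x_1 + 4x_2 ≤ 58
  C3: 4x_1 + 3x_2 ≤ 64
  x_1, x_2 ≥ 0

Primal max cᵀx s.t. Ax ≤ b, x ≥ 0  →  Dual min bᵀy s.t. Aᵀy ≥ c, y ≥ 0.

Minimize: z = 51y1 + 58y2 + 64y3

Subject to:
  3y1 + 3y2 + 4y3 ≥ 6
  3y1 + 4y2 + 3y3 ≥ 7
  y1, y2, y3 ≥ 0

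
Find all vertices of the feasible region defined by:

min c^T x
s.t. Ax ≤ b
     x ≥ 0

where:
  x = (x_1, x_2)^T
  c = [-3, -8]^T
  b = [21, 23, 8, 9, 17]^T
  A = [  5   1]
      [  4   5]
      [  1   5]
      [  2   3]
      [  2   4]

(0, 0), (4.2, 0), (4.154, 0.2308), (3, 1), (0, 1.6)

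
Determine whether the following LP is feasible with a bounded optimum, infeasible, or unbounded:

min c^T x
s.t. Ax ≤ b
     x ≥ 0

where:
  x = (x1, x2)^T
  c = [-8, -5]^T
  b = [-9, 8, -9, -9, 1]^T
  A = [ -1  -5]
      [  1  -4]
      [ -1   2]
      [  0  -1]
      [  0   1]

Infeasible (no feasible solution exists)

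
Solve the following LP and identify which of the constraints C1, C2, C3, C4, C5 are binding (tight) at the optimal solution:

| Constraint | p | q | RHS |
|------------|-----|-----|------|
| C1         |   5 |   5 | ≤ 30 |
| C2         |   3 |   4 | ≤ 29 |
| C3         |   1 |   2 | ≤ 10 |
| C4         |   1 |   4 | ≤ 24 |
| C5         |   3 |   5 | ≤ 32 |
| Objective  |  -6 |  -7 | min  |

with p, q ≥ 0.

At p = 2, q = 4, compute slack b - a·x for each constraint:
  C1: 30 − 30 = 0  (binding)
  C2: 29 − 22 = 7  (slack)
  C3: 10 − 10 = 0  (binding)
  C4: 24 − 18 = 6  (slack)
  C5: 32 − 26 = 6  (slack)

Optimal: p = 2, q = 4
Binding: C1, C3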